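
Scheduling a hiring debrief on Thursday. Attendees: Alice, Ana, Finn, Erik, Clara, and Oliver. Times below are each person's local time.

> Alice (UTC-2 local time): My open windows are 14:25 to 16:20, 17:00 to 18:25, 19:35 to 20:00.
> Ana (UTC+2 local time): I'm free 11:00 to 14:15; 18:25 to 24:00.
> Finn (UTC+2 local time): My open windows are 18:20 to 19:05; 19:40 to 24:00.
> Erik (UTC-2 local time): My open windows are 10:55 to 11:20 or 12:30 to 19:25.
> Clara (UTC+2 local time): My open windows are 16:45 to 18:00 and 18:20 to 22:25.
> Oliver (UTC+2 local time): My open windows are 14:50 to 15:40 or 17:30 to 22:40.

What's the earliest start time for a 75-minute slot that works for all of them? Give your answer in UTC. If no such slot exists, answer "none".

19:00

Alice in UTC: 16:25-18:20, 19:00-20:25, 21:35-22:00 (add 2h to convert from UTC-2).
Ana in UTC: 09:00-12:15, 16:25-22:00 (subtract 2h to convert from UTC+2).
Finn in UTC: 16:20-17:05, 17:40-22:00 (subtract 2h to convert from UTC+2).
Erik in UTC: 12:55-13:20, 14:30-21:25 (add 2h to convert from UTC-2).
Clara in UTC: 14:45-16:00, 16:20-20:25 (subtract 2h to convert from UTC+2).
Oliver in UTC: 12:50-13:40, 15:30-20:40 (subtract 2h to convert from UTC+2).
Alice ∩ Ana: 16:25-18:20, 19:00-20:25, 21:35-22:00.
Alice ∩ Ana ∩ Finn: 16:25-17:05, 17:40-18:20, 19:00-20:25, 21:35-22:00.
Alice ∩ Ana ∩ Finn ∩ Erik: 16:25-17:05, 17:40-18:20, 19:00-20:25.
Alice ∩ Ana ∩ Finn ∩ Erik ∩ Clara: 16:25-17:05, 17:40-18:20, 19:00-20:25.
Alice ∩ Ana ∩ Finn ∩ Erik ∩ Clara ∩ Oliver: 16:25-17:05, 17:40-18:20, 19:00-20:25.
Those are the intersection windows.
The first common window of at least 75 minutes is 19:00-20:25, so the earliest start is 19:00.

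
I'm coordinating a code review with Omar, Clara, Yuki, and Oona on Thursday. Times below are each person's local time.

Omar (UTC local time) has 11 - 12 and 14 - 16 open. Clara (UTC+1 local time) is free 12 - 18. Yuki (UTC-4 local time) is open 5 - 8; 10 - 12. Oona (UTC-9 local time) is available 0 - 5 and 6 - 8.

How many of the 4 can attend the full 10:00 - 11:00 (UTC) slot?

2

Omar in UTC: 11:00-12:00, 14:00-16:00.
Clara in UTC: 11:00-17:00 (subtract 1h to convert from UTC+1).
Yuki in UTC: 09:00-12:00, 14:00-16:00 (add 4h to convert from UTC-4).
Oona in UTC: 09:00-14:00, 15:00-17:00 (add 9h to convert from UTC-9).
Yuki and Oona can make the full 10:00-11:00 slot — that's 2.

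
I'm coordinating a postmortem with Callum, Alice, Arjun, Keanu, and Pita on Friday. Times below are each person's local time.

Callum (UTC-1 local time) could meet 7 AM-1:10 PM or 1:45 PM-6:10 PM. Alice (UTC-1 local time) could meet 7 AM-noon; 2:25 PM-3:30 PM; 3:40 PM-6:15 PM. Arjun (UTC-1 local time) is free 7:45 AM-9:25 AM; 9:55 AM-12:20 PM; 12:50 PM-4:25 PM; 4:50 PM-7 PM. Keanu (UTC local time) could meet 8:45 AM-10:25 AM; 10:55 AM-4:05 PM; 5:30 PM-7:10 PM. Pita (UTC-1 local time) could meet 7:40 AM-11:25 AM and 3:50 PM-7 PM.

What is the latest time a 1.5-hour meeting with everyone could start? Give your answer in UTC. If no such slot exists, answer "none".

10:55

Callum in UTC: 08:00-14:10, 14:45-19:10 (add 1h to convert from UTC-1).
Alice in UTC: 08:00-13:00, 15:25-16:30, 16:40-19:15 (add 1h to convert from UTC-1).
Arjun in UTC: 08:45-10:25, 10:55-13:20, 13:50-17:25, 17:50-20:00 (add 1h to convert from UTC-1).
Keanu in UTC: 08:45-10:25, 10:55-16:05, 17:30-19:10.
Pita in UTC: 08:40-12:25, 16:50-20:00 (add 1h to convert from UTC-1).
Callum ∩ Alice: 08:00-13:00, 15:25-16:30, 16:40-19:10.
Callum ∩ Alice ∩ Arjun: 08:45-10:25, 10:55-13:00, 15:25-16:30, 16:40-17:25, 17:50-19:10.
Callum ∩ Alice ∩ Arjun ∩ Keanu: 08:45-10:25, 10:55-13:00, 15:25-16:05, 17:50-19:10.
Callum ∩ Alice ∩ Arjun ∩ Keanu ∩ Pita: 08:45-10:25, 10:55-12:25, 17:50-19:10.
The last common window of at least 90 minutes is 10:55-12:25; a 90-minute meeting can start as late as 10:55 and still end by 12:25.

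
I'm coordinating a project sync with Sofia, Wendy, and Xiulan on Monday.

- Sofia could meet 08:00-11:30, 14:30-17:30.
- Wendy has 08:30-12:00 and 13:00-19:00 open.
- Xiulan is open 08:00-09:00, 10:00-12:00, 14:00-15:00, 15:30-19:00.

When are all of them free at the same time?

08:30-09:00, 10:00-11:30, 14:30-15:00, 15:30-17:30

Sofia ∩ Wendy: 08:30-11:30, 14:30-17:30.
Sofia ∩ Wendy ∩ Xiulan: 08:30-09:00, 10:00-11:30, 14:30-15:00, 15:30-17:30.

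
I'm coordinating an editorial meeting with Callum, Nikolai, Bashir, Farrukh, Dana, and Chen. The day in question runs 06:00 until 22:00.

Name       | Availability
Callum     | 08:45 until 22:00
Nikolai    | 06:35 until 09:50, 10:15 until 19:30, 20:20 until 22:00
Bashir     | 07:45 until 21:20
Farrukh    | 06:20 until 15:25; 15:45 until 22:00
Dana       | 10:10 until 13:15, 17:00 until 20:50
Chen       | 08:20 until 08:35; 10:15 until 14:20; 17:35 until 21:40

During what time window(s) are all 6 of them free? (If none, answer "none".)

Callum ∩ Nikolai: 08:45-09:50, 10:15-19:30, 20:20-22:00.
Callum ∩ Nikolai ∩ Bashir: 08:45-09:50, 10:15-19:30, 20:20-21:20.
Callum ∩ Nikolai ∩ Bashir ∩ Farrukh: 08:45-09:50, 10:15-15:25, 15:45-19:30, 20:20-21:20.
Callum ∩ Nikolai ∩ Bashir ∩ Farrukh ∩ Dana: 10:15-13:15, 17:00-19:30, 20:20-20:50.
Callum ∩ Nikolai ∩ Bashir ∩ Farrukh ∩ Dana ∩ Chen: 10:15-13:15, 17:35-19:30, 20:20-20:50.

10:15-13:15, 17:35-19:30, 20:20-20:50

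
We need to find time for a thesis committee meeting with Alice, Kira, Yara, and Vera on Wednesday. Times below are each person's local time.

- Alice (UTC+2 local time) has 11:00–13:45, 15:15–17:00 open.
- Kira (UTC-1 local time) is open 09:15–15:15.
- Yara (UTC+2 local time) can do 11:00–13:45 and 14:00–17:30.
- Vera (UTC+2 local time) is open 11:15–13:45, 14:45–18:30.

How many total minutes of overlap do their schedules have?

Alice in UTC: 09:00-11:45, 13:15-15:00 (subtract 2h to convert from UTC+2).
Kira in UTC: 10:15-16:15 (add 1h to convert from UTC-1).
Yara in UTC: 09:00-11:45, 12:00-15:30 (subtract 2h to convert from UTC+2).
Vera in UTC: 09:15-11:45, 12:45-16:30 (subtract 2h to convert from UTC+2).
Alice ∩ Kira: 10:15-11:45, 13:15-15:00.
Alice ∩ Kira ∩ Yara: 10:15-11:45, 13:15-15:00.
Alice ∩ Kira ∩ Yara ∩ Vera: 10:15-11:45, 13:15-15:00.
Those are the intersection windows.
Summing the common windows: 90 + 105 = 195 minutes.

195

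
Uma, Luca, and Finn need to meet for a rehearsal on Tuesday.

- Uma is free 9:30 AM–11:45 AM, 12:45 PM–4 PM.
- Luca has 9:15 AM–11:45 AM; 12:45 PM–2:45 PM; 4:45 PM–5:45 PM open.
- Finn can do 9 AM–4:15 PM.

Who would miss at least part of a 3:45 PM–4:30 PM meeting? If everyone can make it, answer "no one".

Finn, Luca, Uma

Uma: not fully free for 15:45-16:30. Luca: not fully free for 15:45-16:30. Finn: not fully free for 15:45-16:30.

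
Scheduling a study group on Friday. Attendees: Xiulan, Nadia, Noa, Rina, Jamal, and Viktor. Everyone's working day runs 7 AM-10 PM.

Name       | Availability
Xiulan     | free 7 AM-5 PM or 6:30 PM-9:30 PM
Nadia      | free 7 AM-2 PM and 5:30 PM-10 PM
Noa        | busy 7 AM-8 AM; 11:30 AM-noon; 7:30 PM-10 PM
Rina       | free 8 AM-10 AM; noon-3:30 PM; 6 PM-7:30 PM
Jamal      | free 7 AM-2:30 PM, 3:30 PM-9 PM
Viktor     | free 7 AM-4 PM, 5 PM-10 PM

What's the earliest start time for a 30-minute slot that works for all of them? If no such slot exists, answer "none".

Xiulan free: 07:00-17:00, 18:30-21:30.
Nadia free: 07:00-14:00, 17:30-22:00.
Noa free: 08:00-11:30, 12:00-19:30 (invert busy blocks within the working day).
Rina free: 08:00-10:00, 12:00-15:30, 18:00-19:30.
Jamal free: 07:00-14:30, 15:30-21:00.
Viktor free: 07:00-16:00, 17:00-22:00.
Xiulan ∩ Nadia: 07:00-14:00, 18:30-21:30.
Xiulan ∩ Nadia ∩ Noa: 08:00-11:30, 12:00-14:00, 18:30-19:30.
Xiulan ∩ Nadia ∩ Noa ∩ Rina: 08:00-10:00, 12:00-14:00, 18:30-19:30.
Xiulan ∩ Nadia ∩ Noa ∩ Rina ∩ Jamal: 08:00-10:00, 12:00-14:00, 18:30-19:30.
Xiulan ∩ Nadia ∩ Noa ∩ Rina ∩ Jamal ∩ Viktor: 08:00-10:00, 12:00-14:00, 18:30-19:30.
Those are the intersection windows.
The first common window of at least 30 minutes is 08:00-10:00, so the earliest start is 08:00.

08:00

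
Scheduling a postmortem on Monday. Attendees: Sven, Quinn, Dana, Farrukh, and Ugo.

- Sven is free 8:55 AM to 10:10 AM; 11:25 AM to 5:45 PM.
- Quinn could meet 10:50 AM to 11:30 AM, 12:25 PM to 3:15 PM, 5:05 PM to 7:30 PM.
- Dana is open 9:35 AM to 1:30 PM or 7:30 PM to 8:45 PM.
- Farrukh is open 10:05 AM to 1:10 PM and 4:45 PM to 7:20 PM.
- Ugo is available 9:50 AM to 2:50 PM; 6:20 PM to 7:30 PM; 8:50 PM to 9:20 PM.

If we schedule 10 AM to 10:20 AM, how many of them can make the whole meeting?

Dana and Ugo can make the full 10:00-10:20 slot — that's 2.

2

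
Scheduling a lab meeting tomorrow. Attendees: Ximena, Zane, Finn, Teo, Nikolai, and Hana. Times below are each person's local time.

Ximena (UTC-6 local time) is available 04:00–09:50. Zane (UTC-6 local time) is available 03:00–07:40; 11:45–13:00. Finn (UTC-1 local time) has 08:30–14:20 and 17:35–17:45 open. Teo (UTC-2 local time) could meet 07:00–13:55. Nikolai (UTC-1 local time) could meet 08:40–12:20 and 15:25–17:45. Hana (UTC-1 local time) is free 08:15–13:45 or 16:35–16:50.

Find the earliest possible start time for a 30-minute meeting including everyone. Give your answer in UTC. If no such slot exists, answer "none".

10:00

Ximena in UTC: 10:00-15:50 (add 6h to convert from UTC-6).
Zane in UTC: 09:00-13:40, 17:45-19:00 (add 6h to convert from UTC-6).
Finn in UTC: 09:30-15:20, 18:35-18:45 (add 1h to convert from UTC-1).
Teo in UTC: 09:00-15:55 (add 2h to convert from UTC-2).
Nikolai in UTC: 09:40-13:20, 16:25-18:45 (add 1h to convert from UTC-1).
Hana in UTC: 09:15-14:45, 17:35-17:50 (add 1h to convert from UTC-1).
Ximena ∩ Zane: 10:00-13:40.
Ximena ∩ Zane ∩ Finn: 10:00-13:40.
Ximena ∩ Zane ∩ Finn ∩ Teo: 10:00-13:40.
Ximena ∩ Zane ∩ Finn ∩ Teo ∩ Nikolai: 10:00-13:20.
Ximena ∩ Zane ∩ Finn ∩ Teo ∩ Nikolai ∩ Hana: 10:00-13:20.
The first common window of at least 30 minutes is 10:00-13:20, so the earliest start is 10:00.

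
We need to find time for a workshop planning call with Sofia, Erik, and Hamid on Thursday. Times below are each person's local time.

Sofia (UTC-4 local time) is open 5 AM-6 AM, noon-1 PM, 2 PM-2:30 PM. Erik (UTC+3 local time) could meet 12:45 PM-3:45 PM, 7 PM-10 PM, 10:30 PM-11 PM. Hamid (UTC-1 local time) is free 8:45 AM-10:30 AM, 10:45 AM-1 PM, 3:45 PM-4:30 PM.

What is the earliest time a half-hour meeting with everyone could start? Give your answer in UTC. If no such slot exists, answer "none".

Sofia in UTC: 09:00-10:00, 16:00-17:00, 18:00-18:30 (add 4h to convert from UTC-4).
Erik in UTC: 09:45-12:45, 16:00-19:00, 19:30-20:00 (subtract 3h to convert from UTC+3).
Hamid in UTC: 09:45-11:30, 11:45-14:00, 16:45-17:30 (add 1h to convert from UTC-1).
Sofia ∩ Erik: 09:45-10:00, 16:00-17:00, 18:00-18:30.
Sofia ∩ Erik ∩ Hamid: 09:45-10:00, 16:45-17:00.
So the common availability across everyone is 09:45-10:00, 16:45-17:00.
No common window is at least 30 minutes long.

none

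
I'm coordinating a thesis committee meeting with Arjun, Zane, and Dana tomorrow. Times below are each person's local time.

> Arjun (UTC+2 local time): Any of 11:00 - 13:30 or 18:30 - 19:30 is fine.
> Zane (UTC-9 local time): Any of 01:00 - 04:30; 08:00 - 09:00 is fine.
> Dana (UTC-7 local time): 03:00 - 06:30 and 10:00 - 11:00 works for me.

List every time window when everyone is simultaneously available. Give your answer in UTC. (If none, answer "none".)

Arjun in UTC: 09:00-11:30, 16:30-17:30 (subtract 2h to convert from UTC+2).
Zane in UTC: 10:00-13:30, 17:00-18:00 (add 9h to convert from UTC-9).
Dana in UTC: 10:00-13:30, 17:00-18:00 (add 7h to convert from UTC-7).
Arjun ∩ Zane: 10:00-11:30, 17:00-17:30.
Arjun ∩ Zane ∩ Dana: 10:00-11:30, 17:00-17:30.

10:00-11:30, 17:00-17:30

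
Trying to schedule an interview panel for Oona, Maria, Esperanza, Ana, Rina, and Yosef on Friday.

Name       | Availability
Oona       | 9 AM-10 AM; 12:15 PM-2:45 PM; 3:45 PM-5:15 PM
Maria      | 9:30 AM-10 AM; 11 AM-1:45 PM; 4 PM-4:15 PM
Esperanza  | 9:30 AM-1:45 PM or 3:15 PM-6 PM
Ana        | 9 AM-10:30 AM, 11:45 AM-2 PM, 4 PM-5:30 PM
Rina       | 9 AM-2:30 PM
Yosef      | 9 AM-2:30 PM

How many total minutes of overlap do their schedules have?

120

Oona ∩ Maria: 09:30-10:00, 12:15-13:45, 16:00-16:15.
Oona ∩ Maria ∩ Esperanza: 09:30-10:00, 12:15-13:45, 16:00-16:15.
Oona ∩ Maria ∩ Esperanza ∩ Ana: 09:30-10:00, 12:15-13:45, 16:00-16:15.
Oona ∩ Maria ∩ Esperanza ∩ Ana ∩ Rina: 09:30-10:00, 12:15-13:45.
Oona ∩ Maria ∩ Esperanza ∩ Ana ∩ Rina ∩ Yosef: 09:30-10:00, 12:15-13:45.
Summing the common windows: 30 + 90 = 120 minutes.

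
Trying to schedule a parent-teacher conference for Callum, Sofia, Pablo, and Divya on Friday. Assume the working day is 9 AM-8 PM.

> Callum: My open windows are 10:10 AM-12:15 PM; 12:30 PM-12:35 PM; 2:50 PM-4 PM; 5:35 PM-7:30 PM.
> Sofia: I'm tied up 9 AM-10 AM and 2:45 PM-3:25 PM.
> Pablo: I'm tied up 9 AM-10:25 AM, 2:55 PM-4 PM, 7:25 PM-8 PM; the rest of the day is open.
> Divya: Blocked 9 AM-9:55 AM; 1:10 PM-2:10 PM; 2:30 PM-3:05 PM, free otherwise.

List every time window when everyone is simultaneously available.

Callum free: 10:10-12:15, 12:30-12:35, 14:50-16:00, 17:35-19:30.
Sofia free: 10:00-14:45, 15:25-20:00 (invert busy blocks within the working day).
Pablo free: 10:25-14:55, 16:00-19:25 (invert busy blocks within the working day).
Divya free: 09:55-13:10, 14:10-14:30, 15:05-20:00 (invert busy blocks within the working day).
Callum ∩ Sofia: 10:10-12:15, 12:30-12:35, 15:25-16:00, 17:35-19:30.
Callum ∩ Sofia ∩ Pablo: 10:25-12:15, 12:30-12:35, 17:35-19:25.
Callum ∩ Sofia ∩ Pablo ∩ Divya: 10:25-12:15, 12:30-12:35, 17:35-19:25.
So the common availability across everyone is 10:25-12:15, 12:30-12:35, 17:35-19:25.

10:25-12:15, 12:30-12:35, 17:35-19:25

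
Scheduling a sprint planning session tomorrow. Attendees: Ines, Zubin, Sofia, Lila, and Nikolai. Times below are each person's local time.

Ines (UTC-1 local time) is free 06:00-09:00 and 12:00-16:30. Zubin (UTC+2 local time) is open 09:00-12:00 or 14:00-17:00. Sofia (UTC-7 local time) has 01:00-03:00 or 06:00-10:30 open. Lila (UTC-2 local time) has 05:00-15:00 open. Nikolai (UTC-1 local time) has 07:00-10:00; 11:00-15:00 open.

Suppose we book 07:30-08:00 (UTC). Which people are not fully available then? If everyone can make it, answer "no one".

Nikolai, Sofia

Ines in UTC: 07:00-10:00, 13:00-17:30 (add 1h to convert from UTC-1).
Zubin in UTC: 07:00-10:00, 12:00-15:00 (subtract 2h to convert from UTC+2).
Sofia in UTC: 08:00-10:00, 13:00-17:30 (add 7h to convert from UTC-7).
Lila in UTC: 07:00-17:00 (add 2h to convert from UTC-2).
Nikolai in UTC: 08:00-11:00, 12:00-16:00 (add 1h to convert from UTC-1).
Ines: free for 07:30-08:00. Zubin: free for 07:30-08:00. Sofia: not fully free for 07:30-08:00. Lila: free for 07:30-08:00. Nikolai: not fully free for 07:30-08:00.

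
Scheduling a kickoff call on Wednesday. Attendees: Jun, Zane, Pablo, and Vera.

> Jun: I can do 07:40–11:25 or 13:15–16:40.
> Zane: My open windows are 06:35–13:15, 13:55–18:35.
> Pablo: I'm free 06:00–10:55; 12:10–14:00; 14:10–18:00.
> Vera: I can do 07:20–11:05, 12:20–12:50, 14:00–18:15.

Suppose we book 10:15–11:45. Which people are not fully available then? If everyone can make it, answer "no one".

Jun, Pablo, Vera

Jun: not fully free for 10:15-11:45. Zane: free for 10:15-11:45. Pablo: not fully free for 10:15-11:45. Vera: not fully free for 10:15-11:45.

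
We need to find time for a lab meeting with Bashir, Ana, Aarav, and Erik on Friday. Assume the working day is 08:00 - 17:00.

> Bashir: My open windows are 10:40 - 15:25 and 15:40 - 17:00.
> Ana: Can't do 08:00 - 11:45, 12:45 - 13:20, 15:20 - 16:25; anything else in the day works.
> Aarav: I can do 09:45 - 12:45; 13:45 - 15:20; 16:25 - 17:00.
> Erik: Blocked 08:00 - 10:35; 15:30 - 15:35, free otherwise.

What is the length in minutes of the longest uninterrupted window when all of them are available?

Bashir free: 10:40-15:25, 15:40-17:00.
Ana free: 11:45-12:45, 13:20-15:20, 16:25-17:00 (invert busy blocks within the working day).
Aarav free: 09:45-12:45, 13:45-15:20, 16:25-17:00.
Erik free: 10:35-15:30, 15:35-17:00 (invert busy blocks within the working day).
Bashir ∩ Ana: 11:45-12:45, 13:20-15:20, 16:25-17:00.
Bashir ∩ Ana ∩ Aarav: 11:45-12:45, 13:45-15:20, 16:25-17:00.
Bashir ∩ Ana ∩ Aarav ∩ Erik: 11:45-12:45, 13:45-15:20, 16:25-17:00.
The longest is 13:45-15:20 at 95 minutes.

95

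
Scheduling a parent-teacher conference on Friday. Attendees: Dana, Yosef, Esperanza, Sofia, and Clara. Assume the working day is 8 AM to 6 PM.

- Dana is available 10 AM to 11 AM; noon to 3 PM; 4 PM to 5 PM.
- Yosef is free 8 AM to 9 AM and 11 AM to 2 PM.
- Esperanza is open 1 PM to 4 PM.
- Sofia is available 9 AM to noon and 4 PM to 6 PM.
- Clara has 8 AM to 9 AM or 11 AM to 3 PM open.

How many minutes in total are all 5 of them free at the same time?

0

Dana ∩ Yosef: 12:00-14:00.
Dana ∩ Yosef ∩ Esperanza: 13:00-14:00.
Dana ∩ Yosef ∩ Esperanza ∩ Sofia: ∅.
Dana ∩ Yosef ∩ Esperanza ∩ Sofia ∩ Clara: ∅.
There is no time when everyone is free.
There is no common window, so the total is 0 minutes.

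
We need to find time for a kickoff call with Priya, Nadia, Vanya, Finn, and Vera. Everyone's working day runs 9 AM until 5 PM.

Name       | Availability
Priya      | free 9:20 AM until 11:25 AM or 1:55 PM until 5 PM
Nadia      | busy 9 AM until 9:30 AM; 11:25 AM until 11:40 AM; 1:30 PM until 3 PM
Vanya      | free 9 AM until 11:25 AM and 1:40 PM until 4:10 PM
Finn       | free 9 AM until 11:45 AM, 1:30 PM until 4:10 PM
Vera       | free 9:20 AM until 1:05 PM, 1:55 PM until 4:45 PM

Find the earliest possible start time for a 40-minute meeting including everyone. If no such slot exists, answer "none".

09:30

Priya free: 09:20-11:25, 13:55-17:00.
Nadia free: 09:30-11:25, 11:40-13:30, 15:00-17:00 (invert busy blocks within the working day).
Vanya free: 09:00-11:25, 13:40-16:10.
Finn free: 09:00-11:45, 13:30-16:10.
Vera free: 09:20-13:05, 13:55-16:45.
Priya ∩ Nadia: 09:30-11:25, 15:00-17:00.
Priya ∩ Nadia ∩ Vanya: 09:30-11:25, 15:00-16:10.
Priya ∩ Nadia ∩ Vanya ∩ Finn: 09:30-11:25, 15:00-16:10.
Priya ∩ Nadia ∩ Vanya ∩ Finn ∩ Vera: 09:30-11:25, 15:00-16:10.
The first common window of at least 40 minutes is 09:30-11:25, so the earliest start is 09:30.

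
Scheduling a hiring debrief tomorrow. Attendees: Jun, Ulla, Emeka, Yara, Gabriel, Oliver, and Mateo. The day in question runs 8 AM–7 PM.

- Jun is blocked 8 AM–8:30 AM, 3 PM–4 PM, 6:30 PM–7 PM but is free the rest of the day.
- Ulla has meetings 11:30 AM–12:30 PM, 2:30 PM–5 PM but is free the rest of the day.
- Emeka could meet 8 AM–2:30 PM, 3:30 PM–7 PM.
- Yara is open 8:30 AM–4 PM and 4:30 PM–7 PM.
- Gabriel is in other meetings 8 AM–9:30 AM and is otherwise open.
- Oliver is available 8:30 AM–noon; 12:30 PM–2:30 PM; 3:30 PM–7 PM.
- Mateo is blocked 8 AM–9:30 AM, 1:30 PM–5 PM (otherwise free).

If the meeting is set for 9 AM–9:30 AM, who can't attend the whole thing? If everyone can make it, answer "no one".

Jun free: 08:30-15:00, 16:00-18:30 (invert busy blocks within the working day).
Ulla free: 08:00-11:30, 12:30-14:30, 17:00-19:00 (invert busy blocks within the working day).
Emeka free: 08:00-14:30, 15:30-19:00.
Yara free: 08:30-16:00, 16:30-19:00.
Gabriel free: 09:30-19:00 (invert busy blocks within the working day).
Oliver free: 08:30-12:00, 12:30-14:30, 15:30-19:00.
Mateo free: 09:30-13:30, 17:00-19:00 (invert busy blocks within the working day).
Jun: free for 09:00-09:30. Ulla: free for 09:00-09:30. Emeka: free for 09:00-09:30. Yara: free for 09:00-09:30. Gabriel: not fully free for 09:00-09:30. Oliver: free for 09:00-09:30. Mateo: not fully free for 09:00-09:30.

Gabriel, Mateo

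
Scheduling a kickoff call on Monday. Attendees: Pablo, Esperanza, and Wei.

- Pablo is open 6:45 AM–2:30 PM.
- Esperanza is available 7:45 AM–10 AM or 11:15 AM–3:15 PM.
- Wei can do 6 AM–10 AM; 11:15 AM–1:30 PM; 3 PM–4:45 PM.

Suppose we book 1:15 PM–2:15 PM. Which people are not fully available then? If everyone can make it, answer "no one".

Wei

Pablo: free for 13:15-14:15. Esperanza: free for 13:15-14:15. Wei: not fully free for 13:15-14:15.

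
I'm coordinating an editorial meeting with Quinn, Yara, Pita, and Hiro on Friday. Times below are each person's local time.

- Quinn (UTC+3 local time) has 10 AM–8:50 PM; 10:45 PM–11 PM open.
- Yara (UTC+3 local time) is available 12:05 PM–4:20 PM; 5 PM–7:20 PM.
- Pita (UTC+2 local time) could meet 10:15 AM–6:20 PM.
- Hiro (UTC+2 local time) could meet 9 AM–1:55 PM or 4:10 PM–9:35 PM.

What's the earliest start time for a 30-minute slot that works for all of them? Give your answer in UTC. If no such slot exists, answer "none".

09:05

Quinn in UTC: 07:00-17:50, 19:45-20:00 (subtract 3h to convert from UTC+3).
Yara in UTC: 09:05-13:20, 14:00-16:20 (subtract 3h to convert from UTC+3).
Pita in UTC: 08:15-16:20 (subtract 2h to convert from UTC+2).
Hiro in UTC: 07:00-11:55, 14:10-19:35 (subtract 2h to convert from UTC+2).
Quinn ∩ Yara: 09:05-13:20, 14:00-16:20.
Quinn ∩ Yara ∩ Pita: 09:05-13:20, 14:00-16:20.
Quinn ∩ Yara ∩ Pita ∩ Hiro: 09:05-11:55, 14:10-16:20.
The first common window of at least 30 minutes is 09:05-11:55, so the earliest start is 09:05.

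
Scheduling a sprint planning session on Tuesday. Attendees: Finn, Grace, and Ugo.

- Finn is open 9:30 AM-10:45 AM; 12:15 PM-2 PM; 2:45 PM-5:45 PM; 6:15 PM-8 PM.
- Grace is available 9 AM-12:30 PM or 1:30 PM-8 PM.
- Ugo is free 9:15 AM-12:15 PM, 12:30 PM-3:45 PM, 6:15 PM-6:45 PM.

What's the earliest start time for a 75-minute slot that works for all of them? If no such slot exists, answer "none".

Finn ∩ Grace: 09:30-10:45, 12:15-12:30, 13:30-14:00, 14:45-17:45, 18:15-20:00.
Finn ∩ Grace ∩ Ugo: 09:30-10:45, 13:30-14:00, 14:45-15:45, 18:15-18:45.
The first common window of at least 75 minutes is 09:30-10:45, so the earliest start is 09:30.

09:30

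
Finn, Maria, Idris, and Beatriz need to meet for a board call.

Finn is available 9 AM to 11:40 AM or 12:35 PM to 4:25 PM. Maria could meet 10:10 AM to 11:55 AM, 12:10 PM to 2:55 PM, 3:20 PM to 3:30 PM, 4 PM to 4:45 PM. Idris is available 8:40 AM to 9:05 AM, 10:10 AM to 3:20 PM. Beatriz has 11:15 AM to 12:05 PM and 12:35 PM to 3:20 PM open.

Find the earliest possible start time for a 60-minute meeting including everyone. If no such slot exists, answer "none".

Finn ∩ Maria: 10:10-11:40, 12:35-14:55, 15:20-15:30, 16:00-16:25.
Finn ∩ Maria ∩ Idris: 10:10-11:40, 12:35-14:55.
Finn ∩ Maria ∩ Idris ∩ Beatriz: 11:15-11:40, 12:35-14:55.
So the common availability across everyone is 11:15-11:40, 12:35-14:55.
The first common window of at least 60 minutes is 12:35-14:55, so the earliest start is 12:35.

12:35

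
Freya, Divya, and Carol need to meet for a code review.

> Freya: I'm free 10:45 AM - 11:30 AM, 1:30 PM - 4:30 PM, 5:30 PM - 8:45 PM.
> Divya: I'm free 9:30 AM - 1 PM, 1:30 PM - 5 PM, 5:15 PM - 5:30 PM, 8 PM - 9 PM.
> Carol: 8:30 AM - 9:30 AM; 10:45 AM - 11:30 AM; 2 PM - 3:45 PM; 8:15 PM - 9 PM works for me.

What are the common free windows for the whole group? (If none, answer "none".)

10:45-11:30, 14:00-15:45, 20:15-20:45

Freya ∩ Divya: 10:45-11:30, 13:30-16:30, 20:00-20:45.
Freya ∩ Divya ∩ Carol: 10:45-11:30, 14:00-15:45, 20:15-20:45.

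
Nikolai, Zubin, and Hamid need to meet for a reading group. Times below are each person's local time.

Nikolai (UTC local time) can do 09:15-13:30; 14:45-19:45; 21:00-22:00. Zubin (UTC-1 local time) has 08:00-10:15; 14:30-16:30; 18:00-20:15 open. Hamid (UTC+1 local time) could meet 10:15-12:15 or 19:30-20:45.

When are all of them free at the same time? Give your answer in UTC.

Nikolai in UTC: 09:15-13:30, 14:45-19:45, 21:00-22:00.
Zubin in UTC: 09:00-11:15, 15:30-17:30, 19:00-21:15 (add 1h to convert from UTC-1).
Hamid in UTC: 09:15-11:15, 18:30-19:45 (subtract 1h to convert from UTC+1).
Nikolai ∩ Zubin: 09:15-11:15, 15:30-17:30, 19:00-19:45, 21:00-21:15.
Nikolai ∩ Zubin ∩ Hamid: 09:15-11:15, 19:00-19:45.

09:15-11:15, 19:00-19:45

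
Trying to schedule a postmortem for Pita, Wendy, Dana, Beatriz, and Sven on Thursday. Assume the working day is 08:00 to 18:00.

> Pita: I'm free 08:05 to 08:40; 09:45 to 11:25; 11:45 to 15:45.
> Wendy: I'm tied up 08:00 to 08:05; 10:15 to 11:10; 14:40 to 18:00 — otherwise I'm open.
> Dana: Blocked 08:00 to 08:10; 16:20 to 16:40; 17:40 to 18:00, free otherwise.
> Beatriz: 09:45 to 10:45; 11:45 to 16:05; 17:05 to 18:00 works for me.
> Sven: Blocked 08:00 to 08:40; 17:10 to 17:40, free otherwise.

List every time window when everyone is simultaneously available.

09:45-10:15, 11:45-14:40

Pita free: 08:05-08:40, 09:45-11:25, 11:45-15:45.
Wendy free: 08:05-10:15, 11:10-14:40 (invert busy blocks within the working day).
Dana free: 08:10-16:20, 16:40-17:40 (invert busy blocks within the working day).
Beatriz free: 09:45-10:45, 11:45-16:05, 17:05-18:00.
Sven free: 08:40-17:10, 17:40-18:00 (invert busy blocks within the working day).
Pita ∩ Wendy: 08:05-08:40, 09:45-10:15, 11:10-11:25, 11:45-14:40.
Pita ∩ Wendy ∩ Dana: 08:10-08:40, 09:45-10:15, 11:10-11:25, 11:45-14:40.
Pita ∩ Wendy ∩ Dana ∩ Beatriz: 09:45-10:15, 11:45-14:40.
Pita ∩ Wendy ∩ Dana ∩ Beatriz ∩ Sven: 09:45-10:15, 11:45-14:40.
So the common availability across everyone is 09:45-10:15, 11:45-14:40.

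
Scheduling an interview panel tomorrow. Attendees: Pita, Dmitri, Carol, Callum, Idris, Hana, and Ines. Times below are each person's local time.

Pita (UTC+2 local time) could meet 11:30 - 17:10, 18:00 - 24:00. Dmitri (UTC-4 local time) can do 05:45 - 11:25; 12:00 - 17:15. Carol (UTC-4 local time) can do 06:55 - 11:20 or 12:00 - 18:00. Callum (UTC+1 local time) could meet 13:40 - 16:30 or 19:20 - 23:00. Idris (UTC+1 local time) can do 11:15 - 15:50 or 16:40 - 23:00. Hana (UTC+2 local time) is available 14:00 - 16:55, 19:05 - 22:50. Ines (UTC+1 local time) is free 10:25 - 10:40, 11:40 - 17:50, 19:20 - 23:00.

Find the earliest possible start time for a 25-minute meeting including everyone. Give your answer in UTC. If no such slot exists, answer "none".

Pita in UTC: 09:30-15:10, 16:00-22:00 (subtract 2h to convert from UTC+2).
Dmitri in UTC: 09:45-15:25, 16:00-21:15 (add 4h to convert from UTC-4).
Carol in UTC: 10:55-15:20, 16:00-22:00 (add 4h to convert from UTC-4).
Callum in UTC: 12:40-15:30, 18:20-22:00 (subtract 1h to convert from UTC+1).
Idris in UTC: 10:15-14:50, 15:40-22:00 (subtract 1h to convert from UTC+1).
Hana in UTC: 12:00-14:55, 17:05-20:50 (subtract 2h to convert from UTC+2).
Ines in UTC: 09:25-09:40, 10:40-16:50, 18:20-22:00 (subtract 1h to convert from UTC+1).
Pita ∩ Dmitri: 09:45-15:10, 16:00-21:15.
Pita ∩ Dmitri ∩ Carol: 10:55-15:10, 16:00-21:15.
Pita ∩ Dmitri ∩ Carol ∩ Callum: 12:40-15:10, 18:20-21:15.
Pita ∩ Dmitri ∩ Carol ∩ Callum ∩ Idris: 12:40-14:50, 18:20-21:15.
Pita ∩ Dmitri ∩ Carol ∩ Callum ∩ Idris ∩ Hana: 12:40-14:50, 18:20-20:50.
Pita ∩ Dmitri ∩ Carol ∩ Callum ∩ Idris ∩ Hana ∩ Ines: 12:40-14:50, 18:20-20:50.
The first common window of at least 25 minutes is 12:40-14:50, so the earliest start is 12:40.

12:40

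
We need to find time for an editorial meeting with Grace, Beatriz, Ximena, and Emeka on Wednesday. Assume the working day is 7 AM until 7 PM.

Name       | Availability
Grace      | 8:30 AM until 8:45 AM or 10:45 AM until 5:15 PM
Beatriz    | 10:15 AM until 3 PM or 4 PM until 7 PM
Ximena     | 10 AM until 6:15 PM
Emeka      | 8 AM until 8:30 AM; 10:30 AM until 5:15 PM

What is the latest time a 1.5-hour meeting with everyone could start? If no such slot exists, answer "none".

13:30

Grace ∩ Beatriz: 10:45-15:00, 16:00-17:15.
Grace ∩ Beatriz ∩ Ximena: 10:45-15:00, 16:00-17:15.
Grace ∩ Beatriz ∩ Ximena ∩ Emeka: 10:45-15:00, 16:00-17:15.
Those are the intersection windows.
The last common window of at least 90 minutes is 10:45-15:00; a 90-minute meeting can start as late as 13:30 and still end by 15:00.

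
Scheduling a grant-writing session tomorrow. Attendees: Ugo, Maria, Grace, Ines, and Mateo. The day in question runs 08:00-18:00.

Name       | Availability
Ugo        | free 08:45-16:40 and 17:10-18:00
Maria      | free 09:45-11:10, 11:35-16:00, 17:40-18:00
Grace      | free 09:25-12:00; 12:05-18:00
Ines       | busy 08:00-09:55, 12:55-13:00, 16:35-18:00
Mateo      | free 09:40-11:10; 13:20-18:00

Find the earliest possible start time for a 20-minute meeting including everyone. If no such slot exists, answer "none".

Ugo free: 08:45-16:40, 17:10-18:00.
Maria free: 09:45-11:10, 11:35-16:00, 17:40-18:00.
Grace free: 09:25-12:00, 12:05-18:00.
Ines free: 09:55-12:55, 13:00-16:35 (invert busy blocks within the working day).
Mateo free: 09:40-11:10, 13:20-18:00.
Ugo ∩ Maria: 09:45-11:10, 11:35-16:00, 17:40-18:00.
Ugo ∩ Maria ∩ Grace: 09:45-11:10, 11:35-12:00, 12:05-16:00, 17:40-18:00.
Ugo ∩ Maria ∩ Grace ∩ Ines: 09:55-11:10, 11:35-12:00, 12:05-12:55, 13:00-16:00.
Ugo ∩ Maria ∩ Grace ∩ Ines ∩ Mateo: 09:55-11:10, 13:20-16:00.
The first common window of at least 20 minutes is 09:55-11:10, so the earliest start is 09:55.

09:55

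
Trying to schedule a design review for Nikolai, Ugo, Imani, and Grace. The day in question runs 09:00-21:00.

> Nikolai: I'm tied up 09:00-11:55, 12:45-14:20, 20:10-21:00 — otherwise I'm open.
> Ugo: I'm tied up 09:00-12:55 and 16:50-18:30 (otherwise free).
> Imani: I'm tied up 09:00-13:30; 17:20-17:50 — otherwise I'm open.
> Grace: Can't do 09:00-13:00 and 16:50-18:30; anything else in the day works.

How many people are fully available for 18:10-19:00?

Nikolai free: 11:55-12:45, 14:20-20:10 (invert busy blocks within the working day).
Ugo free: 12:55-16:50, 18:30-21:00 (invert busy blocks within the working day).
Imani free: 13:30-17:20, 17:50-21:00 (invert busy blocks within the working day).
Grace free: 13:00-16:50, 18:30-21:00 (invert busy blocks within the working day).
Nikolai and Imani can make the full 18:10-19:00 slot — that's 2.

2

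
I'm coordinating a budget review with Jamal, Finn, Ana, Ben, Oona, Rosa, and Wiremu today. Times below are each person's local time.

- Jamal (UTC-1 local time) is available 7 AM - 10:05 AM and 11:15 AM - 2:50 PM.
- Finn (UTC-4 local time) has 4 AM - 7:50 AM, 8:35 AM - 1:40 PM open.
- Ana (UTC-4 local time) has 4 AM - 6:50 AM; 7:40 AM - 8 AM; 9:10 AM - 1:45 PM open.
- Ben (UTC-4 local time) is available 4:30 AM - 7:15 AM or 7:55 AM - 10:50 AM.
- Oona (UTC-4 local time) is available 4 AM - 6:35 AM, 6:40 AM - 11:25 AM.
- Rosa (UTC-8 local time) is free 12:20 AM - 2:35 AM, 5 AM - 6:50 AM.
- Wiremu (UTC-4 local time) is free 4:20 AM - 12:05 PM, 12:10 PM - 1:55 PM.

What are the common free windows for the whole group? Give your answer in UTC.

08:30-10:35, 13:10-14:50

Jamal in UTC: 08:00-11:05, 12:15-15:50 (add 1h to convert from UTC-1).
Finn in UTC: 08:00-11:50, 12:35-17:40 (add 4h to convert from UTC-4).
Ana in UTC: 08:00-10:50, 11:40-12:00, 13:10-17:45 (add 4h to convert from UTC-4).
Ben in UTC: 08:30-11:15, 11:55-14:50 (add 4h to convert from UTC-4).
Oona in UTC: 08:00-10:35, 10:40-15:25 (add 4h to convert from UTC-4).
Rosa in UTC: 08:20-10:35, 13:00-14:50 (add 8h to convert from UTC-8).
Wiremu in UTC: 08:20-16:05, 16:10-17:55 (add 4h to convert from UTC-4).
Jamal ∩ Finn: 08:00-11:05, 12:35-15:50.
Jamal ∩ Finn ∩ Ana: 08:00-10:50, 13:10-15:50.
Jamal ∩ Finn ∩ Ana ∩ Ben: 08:30-10:50, 13:10-14:50.
Jamal ∩ Finn ∩ Ana ∩ Ben ∩ Oona: 08:30-10:35, 10:40-10:50, 13:10-14:50.
Jamal ∩ Finn ∩ Ana ∩ Ben ∩ Oona ∩ Rosa: 08:30-10:35, 13:10-14:50.
Jamal ∩ Finn ∩ Ana ∩ Ben ∩ Oona ∩ Rosa ∩ Wiremu: 08:30-10:35, 13:10-14:50.
So the common availability across everyone is 08:30-10:35, 13:10-14:50.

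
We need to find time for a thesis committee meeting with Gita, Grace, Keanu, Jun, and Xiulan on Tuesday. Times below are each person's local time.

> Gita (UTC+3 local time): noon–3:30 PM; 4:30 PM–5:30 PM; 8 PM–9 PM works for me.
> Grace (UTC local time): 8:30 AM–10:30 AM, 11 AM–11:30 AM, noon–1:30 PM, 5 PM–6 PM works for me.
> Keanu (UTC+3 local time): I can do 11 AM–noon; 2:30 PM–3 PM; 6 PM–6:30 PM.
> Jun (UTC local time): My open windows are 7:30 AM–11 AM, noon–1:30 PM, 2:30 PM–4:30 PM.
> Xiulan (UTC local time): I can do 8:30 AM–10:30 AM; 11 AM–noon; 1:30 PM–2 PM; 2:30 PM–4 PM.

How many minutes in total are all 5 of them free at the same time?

0

Gita in UTC: 09:00-12:30, 13:30-14:30, 17:00-18:00 (subtract 3h to convert from UTC+3).
Grace in UTC: 08:30-10:30, 11:00-11:30, 12:00-13:30, 17:00-18:00.
Keanu in UTC: 08:00-09:00, 11:30-12:00, 15:00-15:30 (subtract 3h to convert from UTC+3).
Jun in UTC: 07:30-11:00, 12:00-13:30, 14:30-16:30.
Xiulan in UTC: 08:30-10:30, 11:00-12:00, 13:30-14:00, 14:30-16:00.
Gita ∩ Grace: 09:00-10:30, 11:00-11:30, 12:00-12:30, 17:00-18:00.
Gita ∩ Grace ∩ Keanu: ∅.
Gita ∩ Grace ∩ Keanu ∩ Jun: ∅.
Gita ∩ Grace ∩ Keanu ∩ Jun ∩ Xiulan: ∅.
There is no time when everyone is free.
There is no common window, so the total is 0 minutes.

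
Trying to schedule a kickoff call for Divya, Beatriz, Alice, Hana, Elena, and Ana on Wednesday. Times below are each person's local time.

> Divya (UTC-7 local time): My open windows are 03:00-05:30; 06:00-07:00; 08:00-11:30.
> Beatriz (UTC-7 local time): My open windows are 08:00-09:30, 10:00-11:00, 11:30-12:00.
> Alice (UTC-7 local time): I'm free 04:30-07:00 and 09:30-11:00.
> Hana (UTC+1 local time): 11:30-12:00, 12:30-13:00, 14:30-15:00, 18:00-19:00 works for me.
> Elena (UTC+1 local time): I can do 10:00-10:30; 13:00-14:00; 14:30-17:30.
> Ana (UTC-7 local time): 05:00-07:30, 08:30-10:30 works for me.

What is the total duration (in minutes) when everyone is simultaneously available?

0

Divya in UTC: 10:00-12:30, 13:00-14:00, 15:00-18:30 (add 7h to convert from UTC-7).
Beatriz in UTC: 15:00-16:30, 17:00-18:00, 18:30-19:00 (add 7h to convert from UTC-7).
Alice in UTC: 11:30-14:00, 16:30-18:00 (add 7h to convert from UTC-7).
Hana in UTC: 10:30-11:00, 11:30-12:00, 13:30-14:00, 17:00-18:00 (subtract 1h to convert from UTC+1).
Elena in UTC: 09:00-09:30, 12:00-13:00, 13:30-16:30 (subtract 1h to convert from UTC+1).
Ana in UTC: 12:00-14:30, 15:30-17:30 (add 7h to convert from UTC-7).
Divya ∩ Beatriz: 15:00-16:30, 17:00-18:00.
Divya ∩ Beatriz ∩ Alice: 17:00-18:00.
Divya ∩ Beatriz ∩ Alice ∩ Hana: 17:00-18:00.
Divya ∩ Beatriz ∩ Alice ∩ Hana ∩ Elena: ∅.
Divya ∩ Beatriz ∩ Alice ∩ Hana ∩ Elena ∩ Ana: ∅.
There is no time when everyone is free.
There is no common window, so the total is 0 minutes.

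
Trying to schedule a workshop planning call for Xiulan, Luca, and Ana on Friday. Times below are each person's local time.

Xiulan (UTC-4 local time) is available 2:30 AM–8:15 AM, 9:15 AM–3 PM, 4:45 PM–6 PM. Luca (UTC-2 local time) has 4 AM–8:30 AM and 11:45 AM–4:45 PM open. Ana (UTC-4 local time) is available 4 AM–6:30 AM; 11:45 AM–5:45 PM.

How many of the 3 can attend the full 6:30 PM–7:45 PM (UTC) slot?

1

Xiulan in UTC: 06:30-12:15, 13:15-19:00, 20:45-22:00 (add 4h to convert from UTC-4).
Luca in UTC: 06:00-10:30, 13:45-18:45 (add 2h to convert from UTC-2).
Ana in UTC: 08:00-10:30, 15:45-21:45 (add 4h to convert from UTC-4).
Ana can make the full 18:30-19:45 slot — that's 1.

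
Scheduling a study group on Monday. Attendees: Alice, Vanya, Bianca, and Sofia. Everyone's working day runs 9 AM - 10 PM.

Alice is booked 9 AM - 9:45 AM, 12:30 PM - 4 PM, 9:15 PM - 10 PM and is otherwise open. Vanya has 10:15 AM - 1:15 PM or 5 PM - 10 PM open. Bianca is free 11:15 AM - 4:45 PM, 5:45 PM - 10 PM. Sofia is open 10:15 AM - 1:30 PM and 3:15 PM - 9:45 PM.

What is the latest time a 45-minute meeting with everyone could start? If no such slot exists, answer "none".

Alice free: 09:45-12:30, 16:00-21:15 (invert busy blocks within the working day).
Vanya free: 10:15-13:15, 17:00-22:00.
Bianca free: 11:15-16:45, 17:45-22:00.
Sofia free: 10:15-13:30, 15:15-21:45.
Alice ∩ Vanya: 10:15-12:30, 17:00-21:15.
Alice ∩ Vanya ∩ Bianca: 11:15-12:30, 17:45-21:15.
Alice ∩ Vanya ∩ Bianca ∩ Sofia: 11:15-12:30, 17:45-21:15.
So the common availability across everyone is 11:15-12:30, 17:45-21:15.
The last common window of at least 45 minutes is 17:45-21:15; a 45-minute meeting can start as late as 20:30 and still end by 21:15.

20:30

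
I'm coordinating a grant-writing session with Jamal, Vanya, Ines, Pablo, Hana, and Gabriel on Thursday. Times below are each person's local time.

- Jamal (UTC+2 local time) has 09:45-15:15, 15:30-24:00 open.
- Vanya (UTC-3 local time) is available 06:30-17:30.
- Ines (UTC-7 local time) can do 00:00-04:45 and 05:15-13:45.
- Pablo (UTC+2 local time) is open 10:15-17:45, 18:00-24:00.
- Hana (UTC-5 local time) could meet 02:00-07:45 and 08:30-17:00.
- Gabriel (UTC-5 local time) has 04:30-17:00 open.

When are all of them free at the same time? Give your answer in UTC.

09:30-11:45, 12:15-12:45, 13:30-15:45, 16:00-20:30

Jamal in UTC: 07:45-13:15, 13:30-22:00 (subtract 2h to convert from UTC+2).
Vanya in UTC: 09:30-20:30 (add 3h to convert from UTC-3).
Ines in UTC: 07:00-11:45, 12:15-20:45 (add 7h to convert from UTC-7).
Pablo in UTC: 08:15-15:45, 16:00-22:00 (subtract 2h to convert from UTC+2).
Hana in UTC: 07:00-12:45, 13:30-22:00 (add 5h to convert from UTC-5).
Gabriel in UTC: 09:30-22:00 (add 5h to convert from UTC-5).
Jamal ∩ Vanya: 09:30-13:15, 13:30-20:30.
Jamal ∩ Vanya ∩ Ines: 09:30-11:45, 12:15-13:15, 13:30-20:30.
Jamal ∩ Vanya ∩ Ines ∩ Pablo: 09:30-11:45, 12:15-13:15, 13:30-15:45, 16:00-20:30.
Jamal ∩ Vanya ∩ Ines ∩ Pablo ∩ Hana: 09:30-11:45, 12:15-12:45, 13:30-15:45, 16:00-20:30.
Jamal ∩ Vanya ∩ Ines ∩ Pablo ∩ Hana ∩ Gabriel: 09:30-11:45, 12:15-12:45, 13:30-15:45, 16:00-20:30.
So the common availability across everyone is 09:30-11:45, 12:15-12:45, 13:30-15:45, 16:00-20:30.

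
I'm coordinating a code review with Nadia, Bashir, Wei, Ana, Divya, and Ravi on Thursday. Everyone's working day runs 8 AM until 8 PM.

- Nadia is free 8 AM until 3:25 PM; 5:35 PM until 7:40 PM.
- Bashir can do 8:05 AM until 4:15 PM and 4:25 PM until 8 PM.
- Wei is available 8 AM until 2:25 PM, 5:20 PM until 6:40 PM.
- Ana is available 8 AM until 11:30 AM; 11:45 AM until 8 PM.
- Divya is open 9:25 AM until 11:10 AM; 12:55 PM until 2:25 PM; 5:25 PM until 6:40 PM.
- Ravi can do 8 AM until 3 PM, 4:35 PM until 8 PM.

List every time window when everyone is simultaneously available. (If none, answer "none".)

09:25-11:10, 12:55-14:25, 17:35-18:40

Nadia ∩ Bashir: 08:05-15:25, 17:35-19:40.
Nadia ∩ Bashir ∩ Wei: 08:05-14:25, 17:35-18:40.
Nadia ∩ Bashir ∩ Wei ∩ Ana: 08:05-11:30, 11:45-14:25, 17:35-18:40.
Nadia ∩ Bashir ∩ Wei ∩ Ana ∩ Divya: 09:25-11:10, 12:55-14:25, 17:35-18:40.
Nadia ∩ Bashir ∩ Wei ∩ Ana ∩ Divya ∩ Ravi: 09:25-11:10, 12:55-14:25, 17:35-18:40.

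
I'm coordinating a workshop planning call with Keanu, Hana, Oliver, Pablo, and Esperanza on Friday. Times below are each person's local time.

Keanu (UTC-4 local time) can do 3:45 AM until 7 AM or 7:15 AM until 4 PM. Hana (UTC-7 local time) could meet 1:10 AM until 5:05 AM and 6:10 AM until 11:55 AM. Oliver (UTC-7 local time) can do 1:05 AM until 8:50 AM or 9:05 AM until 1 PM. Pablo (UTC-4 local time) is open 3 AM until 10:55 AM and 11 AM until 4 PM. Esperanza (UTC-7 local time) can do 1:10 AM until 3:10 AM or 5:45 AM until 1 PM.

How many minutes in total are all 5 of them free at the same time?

Keanu in UTC: 07:45-11:00, 11:15-20:00 (add 4h to convert from UTC-4).
Hana in UTC: 08:10-12:05, 13:10-18:55 (add 7h to convert from UTC-7).
Oliver in UTC: 08:05-15:50, 16:05-20:00 (add 7h to convert from UTC-7).
Pablo in UTC: 07:00-14:55, 15:00-20:00 (add 4h to convert from UTC-4).
Esperanza in UTC: 08:10-10:10, 12:45-20:00 (add 7h to convert from UTC-7).
Keanu ∩ Hana: 08:10-11:00, 11:15-12:05, 13:10-18:55.
Keanu ∩ Hana ∩ Oliver: 08:10-11:00, 11:15-12:05, 13:10-15:50, 16:05-18:55.
Keanu ∩ Hana ∩ Oliver ∩ Pablo: 08:10-11:00, 11:15-12:05, 13:10-14:55, 15:00-15:50, 16:05-18:55.
Keanu ∩ Hana ∩ Oliver ∩ Pablo ∩ Esperanza: 08:10-10:10, 13:10-14:55, 15:00-15:50, 16:05-18:55.
Summing the common windows: 120 + 105 + 50 + 170 = 445 minutes.

445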